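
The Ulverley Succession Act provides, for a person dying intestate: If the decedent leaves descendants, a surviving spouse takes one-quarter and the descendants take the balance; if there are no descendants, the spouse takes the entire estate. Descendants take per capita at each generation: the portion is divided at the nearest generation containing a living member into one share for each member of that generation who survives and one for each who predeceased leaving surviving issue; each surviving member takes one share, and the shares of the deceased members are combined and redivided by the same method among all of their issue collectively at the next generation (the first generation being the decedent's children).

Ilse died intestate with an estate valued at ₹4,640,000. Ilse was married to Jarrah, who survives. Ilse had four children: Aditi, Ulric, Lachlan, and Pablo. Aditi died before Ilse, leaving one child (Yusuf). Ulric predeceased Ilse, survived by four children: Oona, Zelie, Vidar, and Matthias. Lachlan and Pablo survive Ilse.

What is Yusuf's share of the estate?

Jarrah takes one-quarter of ₹4,640,000 = ₹1,160,000. The remaining ₹3,480,000 passes to the descendants.
The descendants' portion (₹3,480,000) is divided at the children's generation into 4 shares of ₹870,000. Lachlan and Pablo each take ₹870,000. The 2 shares of the deceased (Aditi and Ulric) are combined into a pool of ₹1,740,000.
That pool (₹1,740,000) is divided at the grandchildren's generation equally among Yusuf, Oona, Zelie, Vidar, and Matthias: ₹348,000 each.

Yusuf receives ₹348,000.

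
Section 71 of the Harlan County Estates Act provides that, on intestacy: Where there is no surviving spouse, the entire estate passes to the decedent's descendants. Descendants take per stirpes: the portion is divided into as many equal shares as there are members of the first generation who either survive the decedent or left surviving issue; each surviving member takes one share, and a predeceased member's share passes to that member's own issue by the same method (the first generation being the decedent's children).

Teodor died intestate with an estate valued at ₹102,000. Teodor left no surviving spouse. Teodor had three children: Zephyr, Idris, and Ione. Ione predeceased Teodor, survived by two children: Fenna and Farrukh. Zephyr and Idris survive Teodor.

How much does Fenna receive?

The entire ₹102,000 passes to the descendants.
That amount (₹102,000) is divided into 3 shares of ₹34,000: Zephyr and Idris each take ₹34,000; Ione's ₹34,000 share passes to Ione's issue.
Ione's share (₹34,000) is divided into 2 shares of ₹17,000: Fenna and Farrukh each take ₹17,000.

Fenna receives ₹17,000.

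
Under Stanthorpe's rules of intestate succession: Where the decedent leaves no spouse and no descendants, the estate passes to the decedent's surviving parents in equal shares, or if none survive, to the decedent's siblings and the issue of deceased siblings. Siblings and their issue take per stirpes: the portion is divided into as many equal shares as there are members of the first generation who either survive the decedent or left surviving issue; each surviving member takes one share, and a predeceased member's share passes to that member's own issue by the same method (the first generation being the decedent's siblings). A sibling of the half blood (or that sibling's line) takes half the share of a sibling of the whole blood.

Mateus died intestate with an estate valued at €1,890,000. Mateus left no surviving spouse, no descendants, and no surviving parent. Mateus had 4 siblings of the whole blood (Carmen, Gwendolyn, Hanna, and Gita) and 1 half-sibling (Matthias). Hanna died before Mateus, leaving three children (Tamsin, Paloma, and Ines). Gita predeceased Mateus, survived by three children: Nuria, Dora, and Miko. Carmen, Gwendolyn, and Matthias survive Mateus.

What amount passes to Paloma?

Paloma receives €140,000.

The entire €1,890,000 passes to the siblings and their issue.
Counting each half-blood sibling's line as half a unit, there are 9/2 units in €1,890,000, so one unit is €420,000. Whole-blood lines (Carmen, Gwendolyn, Hanna, and Gita) take €420,000 each; half-blood lines (Matthias) take €210,000 each.
Hanna's share (€420,000) is divided into 3 shares of €140,000: Tamsin, Paloma, and Ines each take €140,000.
Gita's share (€420,000) is divided into 3 shares of €140,000: Nuria, Dora, and Miko each take €140,000.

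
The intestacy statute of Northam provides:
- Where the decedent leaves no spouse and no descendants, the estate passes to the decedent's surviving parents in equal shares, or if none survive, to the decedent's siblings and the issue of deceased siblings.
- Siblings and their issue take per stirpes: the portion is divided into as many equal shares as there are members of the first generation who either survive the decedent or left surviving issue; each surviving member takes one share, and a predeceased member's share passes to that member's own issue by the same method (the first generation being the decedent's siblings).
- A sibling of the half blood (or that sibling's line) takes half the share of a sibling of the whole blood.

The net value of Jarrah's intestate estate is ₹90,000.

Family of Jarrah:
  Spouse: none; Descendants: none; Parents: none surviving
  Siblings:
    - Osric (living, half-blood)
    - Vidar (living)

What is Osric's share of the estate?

Osric receives ₹30,000.

The entire ₹90,000 passes to the siblings and their issue.
Counting each half-blood sibling's line as half a unit, there are 3/2 units in ₹90,000, so one unit is ₹60,000. Whole-blood lines (Vidar) take ₹60,000 each; half-blood lines (Osric) take ₹30,000 each.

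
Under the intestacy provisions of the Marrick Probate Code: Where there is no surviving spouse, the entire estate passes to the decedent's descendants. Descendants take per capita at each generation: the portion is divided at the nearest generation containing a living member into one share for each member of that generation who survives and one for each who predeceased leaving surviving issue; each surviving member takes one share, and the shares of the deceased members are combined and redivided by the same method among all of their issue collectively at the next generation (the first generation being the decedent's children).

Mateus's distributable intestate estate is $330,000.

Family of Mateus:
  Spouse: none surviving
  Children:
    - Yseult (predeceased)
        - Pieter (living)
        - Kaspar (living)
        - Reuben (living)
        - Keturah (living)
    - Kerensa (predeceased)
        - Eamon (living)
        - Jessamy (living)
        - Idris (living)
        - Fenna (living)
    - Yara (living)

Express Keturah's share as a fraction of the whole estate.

Keturah receives 1/12 of the estate.

The entire $330,000 passes to the descendants.
That amount ($330,000) is divided at the children's generation into 3 shares of $110,000. Yara takes $110,000. The 2 shares of the deceased (Yseult and Kerensa) are combined into a pool of $220,000.
That pool ($220,000) is divided at the grandchildren's generation equally among Pieter, Kaspar, Reuben, Keturah, Eamon, Jessamy, Idris, and Fenna: $27,500 each.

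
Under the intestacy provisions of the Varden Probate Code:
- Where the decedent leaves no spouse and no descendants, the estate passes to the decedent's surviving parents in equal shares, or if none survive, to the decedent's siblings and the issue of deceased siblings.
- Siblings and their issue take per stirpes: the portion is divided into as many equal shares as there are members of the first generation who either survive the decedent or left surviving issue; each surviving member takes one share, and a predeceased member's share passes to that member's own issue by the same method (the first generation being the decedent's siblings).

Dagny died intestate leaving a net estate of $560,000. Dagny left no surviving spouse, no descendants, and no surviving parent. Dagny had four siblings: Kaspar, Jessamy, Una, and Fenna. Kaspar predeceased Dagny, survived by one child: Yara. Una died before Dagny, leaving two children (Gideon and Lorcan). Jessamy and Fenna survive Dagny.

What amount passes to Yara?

Yara receives $140,000.

The entire $560,000 passes to the siblings and their issue.
That amount ($560,000) is divided into 4 shares of $140,000: Jessamy and Fenna each take $140,000; Kaspar's $140,000 share passes to Kaspar's issue; Una's $140,000 share passes to Una's issue.
Kaspar's share ($140,000) passes entirely to Yara.
Una's share ($140,000) is divided into 2 shares of $70,000: Gideon and Lorcan each take $70,000.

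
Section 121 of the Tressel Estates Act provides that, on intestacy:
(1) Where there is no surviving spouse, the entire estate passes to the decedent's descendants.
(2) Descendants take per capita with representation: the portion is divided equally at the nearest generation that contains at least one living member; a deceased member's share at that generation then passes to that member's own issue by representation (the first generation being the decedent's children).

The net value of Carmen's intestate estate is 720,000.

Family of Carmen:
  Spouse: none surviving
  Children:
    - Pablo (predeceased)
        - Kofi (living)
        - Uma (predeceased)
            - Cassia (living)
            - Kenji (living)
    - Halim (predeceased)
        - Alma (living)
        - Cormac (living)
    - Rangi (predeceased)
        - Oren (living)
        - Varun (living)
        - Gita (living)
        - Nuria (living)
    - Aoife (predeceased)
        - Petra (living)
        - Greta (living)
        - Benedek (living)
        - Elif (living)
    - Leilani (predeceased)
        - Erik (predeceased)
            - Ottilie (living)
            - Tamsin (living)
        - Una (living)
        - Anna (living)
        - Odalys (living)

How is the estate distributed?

Kofi: 45,000; Cassia: 22,500; Kenji: 22,500; Alma: 45,000; Cormac: 45,000; Oren: 45,000; Varun: 45,000; Gita: 45,000; Nuria: 45,000; Petra: 45,000; Greta: 45,000; Benedek: 45,000; Elif: 45,000; Ottilie: 22,500; Tamsin: 22,500; Una: 45,000; Anna: 45,000; Odalys: 45,000

The entire 720,000 passes to the descendants.
No child survives, so the initial division is made at the grandchildren's generation.
That amount (720,000) is divided into 16 shares of 45,000: Kofi, Alma, Cormac, Oren, Varun, Gita, Nuria, Petra, Greta, Benedek, Elif, Una, Anna, and Odalys each take 45,000; Uma's 45,000 share passes to Uma's issue; Erik's 45,000 share passes to Erik's issue.
Uma's share (45,000) is divided into 2 shares of 22,500: Cassia and Kenji each take 22,500.
Erik's share (45,000) is divided into 2 shares of 22,500: Ottilie and Tamsin each take 22,500.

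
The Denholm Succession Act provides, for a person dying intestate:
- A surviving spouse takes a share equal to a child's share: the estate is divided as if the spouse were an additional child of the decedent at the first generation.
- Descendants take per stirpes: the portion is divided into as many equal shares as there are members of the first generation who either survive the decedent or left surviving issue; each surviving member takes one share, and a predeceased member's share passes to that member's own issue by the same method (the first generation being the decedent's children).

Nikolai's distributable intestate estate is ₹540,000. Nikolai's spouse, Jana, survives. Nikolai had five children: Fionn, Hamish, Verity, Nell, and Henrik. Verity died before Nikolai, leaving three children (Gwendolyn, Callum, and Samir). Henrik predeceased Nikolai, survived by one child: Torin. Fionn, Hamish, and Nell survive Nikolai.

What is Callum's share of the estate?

Callum receives ₹30,000.

The spouse counts as an additional share at the children's level, so there are 6 primary shares of ₹90,000. Jana takes one such share (₹90,000).
The children's combined portion (₹450,000) is divided into 5 shares of ₹90,000: Fionn, Hamish, and Nell each take ₹90,000; Verity's ₹90,000 share passes to Verity's issue; Henrik's ₹90,000 share passes to Henrik's issue.
Verity's share (₹90,000) is divided into 3 shares of ₹30,000: Gwendolyn, Callum, and Samir each take ₹30,000.
Henrik's share (₹90,000) passes entirely to Torin.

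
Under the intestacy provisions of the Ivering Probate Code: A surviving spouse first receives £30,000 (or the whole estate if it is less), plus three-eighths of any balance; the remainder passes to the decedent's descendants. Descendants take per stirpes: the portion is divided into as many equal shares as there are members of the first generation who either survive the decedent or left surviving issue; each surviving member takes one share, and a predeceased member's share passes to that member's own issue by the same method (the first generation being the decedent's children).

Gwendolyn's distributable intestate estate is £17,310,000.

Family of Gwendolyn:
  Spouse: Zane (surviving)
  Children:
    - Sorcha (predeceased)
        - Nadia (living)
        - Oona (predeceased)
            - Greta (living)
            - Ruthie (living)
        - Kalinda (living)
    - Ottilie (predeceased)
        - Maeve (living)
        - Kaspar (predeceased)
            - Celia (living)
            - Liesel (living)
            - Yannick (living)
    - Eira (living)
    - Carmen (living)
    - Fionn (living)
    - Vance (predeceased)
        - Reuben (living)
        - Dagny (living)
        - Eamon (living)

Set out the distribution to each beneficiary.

Zane first takes £30,000, leaving a balance of £17,280,000. Zane then takes three-eighths of the balance (£6,480,000), for a total of £6,510,000. The remaining £10,800,000 passes to the descendants.
The descendants' portion (£10,800,000) is divided into 6 shares of £1,800,000: Eira, Carmen, and Fionn each take £1,800,000; Sorcha's £1,800,000 share passes to Sorcha's issue; Ottilie's £1,800,000 share passes to Ottilie's issue; Vance's £1,800,000 share passes to Vance's issue.
Sorcha's share (£1,800,000) is divided into 3 shares of £600,000: Nadia and Kalinda each take £600,000; Oona's £600,000 share passes to Oona's issue.
Oona's share (£600,000) is divided into 2 shares of £300,000: Greta and Ruthie each take £300,000.
Ottilie's share (£1,800,000) is divided into 2 shares of £900,000: Maeve takes £900,000; Kaspar's £900,000 share passes to Kaspar's issue.
Kaspar's share (£900,000) is divided into 3 shares of £300,000: Celia, Liesel, and Yannick each take £300,000.
Vance's share (£1,800,000) is divided into 3 shares of £600,000: Reuben, Dagny, and Eamon each take £600,000.

Zane: £6,510,000; Nadia: £600,000; Greta: £300,000; Ruthie: £300,000; Kalinda: £600,000; Maeve: £900,000; Celia: £300,000; Liesel: £300,000; Yannick: £300,000; Eira: £1,800,000; Carmen: £1,800,000; Fionn: £1,800,000; Reuben: £600,000; Dagny: £600,000; Eamon: £600,000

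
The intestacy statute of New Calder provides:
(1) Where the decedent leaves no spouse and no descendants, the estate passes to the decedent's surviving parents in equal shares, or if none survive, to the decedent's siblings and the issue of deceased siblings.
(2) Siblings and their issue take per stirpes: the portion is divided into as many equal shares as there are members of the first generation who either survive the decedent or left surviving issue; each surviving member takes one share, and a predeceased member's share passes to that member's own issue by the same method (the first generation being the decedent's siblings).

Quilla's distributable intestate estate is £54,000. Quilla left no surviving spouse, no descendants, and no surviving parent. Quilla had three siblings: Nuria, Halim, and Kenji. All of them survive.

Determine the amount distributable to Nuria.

Nuria receives £18,000.

The entire £54,000 passes to the siblings and their issue.
That amount (£54,000) is divided into 3 shares of £18,000: Nuria, Halim, and Kenji each take £18,000.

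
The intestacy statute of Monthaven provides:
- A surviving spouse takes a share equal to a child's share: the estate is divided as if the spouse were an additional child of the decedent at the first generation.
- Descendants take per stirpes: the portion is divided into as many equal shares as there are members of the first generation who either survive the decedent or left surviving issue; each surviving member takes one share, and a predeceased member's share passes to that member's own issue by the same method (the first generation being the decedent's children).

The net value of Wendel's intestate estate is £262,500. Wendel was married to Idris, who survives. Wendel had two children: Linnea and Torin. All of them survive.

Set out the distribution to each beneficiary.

Idris: £87,500; Linnea: £87,500; Torin: £87,500

The spouse counts as an additional share at the children's level, so there are 3 primary shares of £87,500. Idris takes one such share (£87,500).
The children's combined portion (£175,000) is divided into 2 shares of £87,500: Linnea and Torin each take £87,500.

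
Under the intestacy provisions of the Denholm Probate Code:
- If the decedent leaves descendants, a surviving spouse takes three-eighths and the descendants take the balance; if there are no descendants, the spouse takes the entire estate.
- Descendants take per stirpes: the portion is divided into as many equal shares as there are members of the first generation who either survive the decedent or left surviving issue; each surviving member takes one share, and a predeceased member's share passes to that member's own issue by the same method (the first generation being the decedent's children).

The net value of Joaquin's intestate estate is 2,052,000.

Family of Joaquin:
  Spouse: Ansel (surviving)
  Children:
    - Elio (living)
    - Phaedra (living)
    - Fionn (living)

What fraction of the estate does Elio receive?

Ansel takes three-eighths of 2,052,000 = 769,500. The remaining 1,282,500 passes to the descendants.
The descendants' portion (1,282,500) is divided into 3 shares of 427,500: Elio, Phaedra, and Fionn each take 427,500.

Elio receives 5/24 of the estate.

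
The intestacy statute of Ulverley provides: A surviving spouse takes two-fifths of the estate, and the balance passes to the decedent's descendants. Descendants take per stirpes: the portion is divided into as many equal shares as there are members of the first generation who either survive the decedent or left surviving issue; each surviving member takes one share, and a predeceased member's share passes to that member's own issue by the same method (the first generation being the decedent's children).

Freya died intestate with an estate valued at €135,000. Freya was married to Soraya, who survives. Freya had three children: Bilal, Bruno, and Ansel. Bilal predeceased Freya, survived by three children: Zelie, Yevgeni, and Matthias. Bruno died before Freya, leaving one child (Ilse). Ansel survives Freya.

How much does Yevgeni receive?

Soraya takes two-fifths of €135,000 = €54,000. The remaining €81,000 passes to the descendants.
The descendants' portion (€81,000) is divided into 3 shares of €27,000: Ansel takes €27,000; Bilal's €27,000 share passes to Bilal's issue; Bruno's €27,000 share passes to Bruno's issue.
Bilal's share (€27,000) is divided into 3 shares of €9,000: Zelie, Yevgeni, and Matthias each take €9,000.
Bruno's share (€27,000) passes entirely to Ilse.

Yevgeni receives €9,000.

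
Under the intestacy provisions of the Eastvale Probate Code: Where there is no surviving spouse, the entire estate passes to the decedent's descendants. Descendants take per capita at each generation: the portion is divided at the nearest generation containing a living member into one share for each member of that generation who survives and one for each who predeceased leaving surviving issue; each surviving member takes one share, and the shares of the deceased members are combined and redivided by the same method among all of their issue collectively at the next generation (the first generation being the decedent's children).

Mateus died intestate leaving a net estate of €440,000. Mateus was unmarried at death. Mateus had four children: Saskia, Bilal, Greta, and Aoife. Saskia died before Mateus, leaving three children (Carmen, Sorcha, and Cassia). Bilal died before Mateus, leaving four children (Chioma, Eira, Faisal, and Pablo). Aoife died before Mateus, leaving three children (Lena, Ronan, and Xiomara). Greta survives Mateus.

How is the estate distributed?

The entire €440,000 passes to the descendants.
That amount (€440,000) is divided at the children's generation into 4 shares of €110,000. Greta takes €110,000. The 3 shares of the deceased (Saskia, Bilal, and Aoife) are combined into a pool of €330,000.
That pool (€330,000) is divided at the grandchildren's generation equally among Carmen, Sorcha, Cassia, Chioma, Eira, Faisal, Pablo, Lena, Ronan, and Xiomara: €33,000 each.

Carmen: €33,000; Sorcha: €33,000; Cassia: €33,000; Chioma: €33,000; Eira: €33,000; Faisal: €33,000; Pablo: €33,000; Greta: €110,000; Lena: €33,000; Ronan: €33,000; Xiomara: €33,000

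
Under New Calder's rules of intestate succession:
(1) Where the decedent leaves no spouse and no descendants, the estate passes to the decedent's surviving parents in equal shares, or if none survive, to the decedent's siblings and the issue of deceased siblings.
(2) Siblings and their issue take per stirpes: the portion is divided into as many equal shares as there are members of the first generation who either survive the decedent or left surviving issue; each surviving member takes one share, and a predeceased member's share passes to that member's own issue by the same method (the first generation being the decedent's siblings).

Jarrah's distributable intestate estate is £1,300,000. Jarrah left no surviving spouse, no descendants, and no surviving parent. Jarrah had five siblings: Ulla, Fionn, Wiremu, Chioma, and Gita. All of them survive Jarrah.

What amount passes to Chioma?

Chioma receives £260,000.

The entire £1,300,000 passes to the siblings and their issue.
That amount (£1,300,000) is divided into 5 shares of £260,000: Ulla, Fionn, Wiremu, Chioma, and Gita each take £260,000.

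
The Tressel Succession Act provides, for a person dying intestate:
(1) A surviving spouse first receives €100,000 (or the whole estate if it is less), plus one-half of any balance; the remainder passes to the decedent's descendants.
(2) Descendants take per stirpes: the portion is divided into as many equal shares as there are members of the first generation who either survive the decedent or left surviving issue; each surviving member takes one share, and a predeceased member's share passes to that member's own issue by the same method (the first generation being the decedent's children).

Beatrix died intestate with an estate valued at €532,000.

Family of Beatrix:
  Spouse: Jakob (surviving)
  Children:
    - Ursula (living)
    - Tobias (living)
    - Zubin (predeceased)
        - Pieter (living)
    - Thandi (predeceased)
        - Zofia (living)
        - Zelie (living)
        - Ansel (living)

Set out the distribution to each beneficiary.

Jakob: €316,000; Ursula: €54,000; Tobias: €54,000; Pieter: €54,000; Zofia: €18,000; Zelie: €18,000; Ansel: €18,000

Jakob first takes €100,000, leaving a balance of €432,000. Jakob then takes one-half of the balance (€216,000), for a total of €316,000. The remaining €216,000 passes to the descendants.
The descendants' portion (€216,000) is divided into 4 shares of €54,000: Ursula and Tobias each take €54,000; Zubin's €54,000 share passes to Zubin's issue; Thandi's €54,000 share passes to Thandi's issue.
Zubin's share (€54,000) passes entirely to Pieter.
Thandi's share (€54,000) is divided into 3 shares of €18,000: Zofia, Zelie, and Ansel each take €18,000.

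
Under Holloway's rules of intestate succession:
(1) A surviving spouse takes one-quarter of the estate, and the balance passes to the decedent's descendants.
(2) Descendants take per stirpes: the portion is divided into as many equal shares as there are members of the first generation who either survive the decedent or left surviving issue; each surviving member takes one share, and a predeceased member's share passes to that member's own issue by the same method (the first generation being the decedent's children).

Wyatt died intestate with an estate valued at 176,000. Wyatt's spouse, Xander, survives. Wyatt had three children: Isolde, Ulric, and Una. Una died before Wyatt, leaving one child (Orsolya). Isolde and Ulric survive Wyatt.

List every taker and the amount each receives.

Xander takes one-quarter of 176,000 = 44,000. The remaining 132,000 passes to the descendants.
The descendants' portion (132,000) is divided into 3 shares of 44,000: Isolde and Ulric each take 44,000; Una's 44,000 share passes to Una's issue.
Una's share (44,000) passes entirely to Orsolya.

Xander: 44,000; Isolde: 44,000; Ulric: 44,000; Orsolya: 44,000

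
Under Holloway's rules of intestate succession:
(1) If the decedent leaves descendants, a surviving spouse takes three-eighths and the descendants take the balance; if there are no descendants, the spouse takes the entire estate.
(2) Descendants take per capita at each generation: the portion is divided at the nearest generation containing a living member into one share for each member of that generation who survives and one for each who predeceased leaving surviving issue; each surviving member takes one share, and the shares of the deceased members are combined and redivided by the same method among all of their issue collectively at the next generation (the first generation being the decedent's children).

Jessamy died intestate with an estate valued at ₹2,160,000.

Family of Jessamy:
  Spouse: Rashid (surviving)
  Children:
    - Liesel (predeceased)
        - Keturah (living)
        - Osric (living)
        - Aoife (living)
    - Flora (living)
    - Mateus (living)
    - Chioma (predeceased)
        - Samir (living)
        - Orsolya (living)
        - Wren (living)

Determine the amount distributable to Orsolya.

Rashid takes three-eighths of ₹2,160,000 = ₹810,000. The remaining ₹1,350,000 passes to the descendants.
The descendants' portion (₹1,350,000) is divided at the children's generation into 4 shares of ₹337,500. Flora and Mateus each take ₹337,500. The 2 shares of the deceased (Liesel and Chioma) are combined into a pool of ₹675,000.
That pool (₹675,000) is divided at the grandchildren's generation equally among Keturah, Osric, Aoife, Samir, Orsolya, and Wren: ₹112,500 each.

Orsolya receives ₹112,500.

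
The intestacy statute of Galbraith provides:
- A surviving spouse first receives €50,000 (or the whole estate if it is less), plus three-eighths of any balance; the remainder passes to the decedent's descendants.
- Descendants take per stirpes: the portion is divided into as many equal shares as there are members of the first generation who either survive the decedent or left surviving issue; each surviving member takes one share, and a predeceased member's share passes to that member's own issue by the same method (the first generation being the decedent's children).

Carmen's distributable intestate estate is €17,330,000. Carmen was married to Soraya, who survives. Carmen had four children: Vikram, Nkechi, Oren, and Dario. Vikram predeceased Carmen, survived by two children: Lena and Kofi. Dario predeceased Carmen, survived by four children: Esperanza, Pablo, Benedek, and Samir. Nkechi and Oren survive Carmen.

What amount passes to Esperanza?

Esperanza receives €675,000.

Soraya first takes €50,000, leaving a balance of €17,280,000. Soraya then takes three-eighths of the balance (€6,480,000), for a total of €6,530,000. The remaining €10,800,000 passes to the descendants.
The descendants' portion (€10,800,000) is divided into 4 shares of €2,700,000: Nkechi and Oren each take €2,700,000; Vikram's €2,700,000 share passes to Vikram's issue; Dario's €2,700,000 share passes to Dario's issue.
Vikram's share (€2,700,000) is divided into 2 shares of €1,350,000: Lena and Kofi each take €1,350,000.
Dario's share (€2,700,000) is divided into 4 shares of €675,000: Esperanza, Pablo, Benedek, and Samir each take €675,000.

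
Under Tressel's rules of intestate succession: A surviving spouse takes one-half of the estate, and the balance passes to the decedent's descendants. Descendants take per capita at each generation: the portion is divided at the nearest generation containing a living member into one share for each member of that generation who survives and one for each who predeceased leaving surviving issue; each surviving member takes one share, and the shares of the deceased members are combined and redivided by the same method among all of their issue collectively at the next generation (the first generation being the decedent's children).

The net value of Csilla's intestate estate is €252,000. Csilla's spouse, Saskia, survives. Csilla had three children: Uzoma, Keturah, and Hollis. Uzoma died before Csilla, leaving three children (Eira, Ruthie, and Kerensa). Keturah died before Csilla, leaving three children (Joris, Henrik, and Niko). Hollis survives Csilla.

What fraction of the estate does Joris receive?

Joris receives 1/18 of the estate.

Saskia takes one-half of €252,000 = €126,000. The remaining €126,000 passes to the descendants.
The descendants' portion (€126,000) is divided at the children's generation into 3 shares of €42,000. Hollis takes €42,000. The 2 shares of the deceased (Uzoma and Keturah) are combined into a pool of €84,000.
That pool (€84,000) is divided at the grandchildren's generation equally among Eira, Ruthie, Kerensa, Joris, Henrik, and Niko: €14,000 each.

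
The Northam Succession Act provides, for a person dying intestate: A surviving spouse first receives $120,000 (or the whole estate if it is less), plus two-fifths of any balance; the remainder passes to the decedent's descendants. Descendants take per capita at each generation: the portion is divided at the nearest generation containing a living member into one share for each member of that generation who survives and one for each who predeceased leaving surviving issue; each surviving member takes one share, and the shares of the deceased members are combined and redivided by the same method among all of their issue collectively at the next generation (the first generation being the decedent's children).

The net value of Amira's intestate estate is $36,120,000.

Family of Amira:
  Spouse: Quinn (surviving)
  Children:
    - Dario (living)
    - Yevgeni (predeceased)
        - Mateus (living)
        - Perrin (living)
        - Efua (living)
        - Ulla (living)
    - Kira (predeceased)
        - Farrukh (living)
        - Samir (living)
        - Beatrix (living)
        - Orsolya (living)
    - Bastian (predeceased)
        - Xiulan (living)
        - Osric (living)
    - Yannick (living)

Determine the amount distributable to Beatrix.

Beatrix receives $1,296,000.

Quinn first takes $120,000, leaving a balance of $36,000,000. Quinn then takes two-fifths of the balance ($14,400,000), for a total of $14,520,000. The remaining $21,600,000 passes to the descendants.
The descendants' portion ($21,600,000) is divided at the children's generation into 5 shares of $4,320,000. Dario and Yannick each take $4,320,000. The 3 shares of the deceased (Yevgeni, Kira, and Bastian) are combined into a pool of $12,960,000.
That pool ($12,960,000) is divided at the grandchildren's generation equally among Mateus, Perrin, Efua, Ulla, Farrukh, Samir, Beatrix, Orsolya, Xiulan, and Osric: $1,296,000 each.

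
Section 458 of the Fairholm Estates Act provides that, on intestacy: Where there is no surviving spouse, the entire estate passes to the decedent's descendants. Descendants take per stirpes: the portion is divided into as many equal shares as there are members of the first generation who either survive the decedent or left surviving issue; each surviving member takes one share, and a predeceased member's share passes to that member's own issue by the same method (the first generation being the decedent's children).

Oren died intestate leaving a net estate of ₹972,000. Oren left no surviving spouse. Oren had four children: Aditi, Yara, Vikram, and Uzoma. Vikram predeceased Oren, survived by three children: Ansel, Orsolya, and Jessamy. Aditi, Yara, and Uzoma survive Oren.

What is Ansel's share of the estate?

The entire ₹972,000 passes to the descendants.
That amount (₹972,000) is divided into 4 shares of ₹243,000: Aditi, Yara, and Uzoma each take ₹243,000; Vikram's ₹243,000 share passes to Vikram's issue.
Vikram's share (₹243,000) is divided into 3 shares of ₹81,000: Ansel, Orsolya, and Jessamy each take ₹81,000.

Ansel receives ₹81,000.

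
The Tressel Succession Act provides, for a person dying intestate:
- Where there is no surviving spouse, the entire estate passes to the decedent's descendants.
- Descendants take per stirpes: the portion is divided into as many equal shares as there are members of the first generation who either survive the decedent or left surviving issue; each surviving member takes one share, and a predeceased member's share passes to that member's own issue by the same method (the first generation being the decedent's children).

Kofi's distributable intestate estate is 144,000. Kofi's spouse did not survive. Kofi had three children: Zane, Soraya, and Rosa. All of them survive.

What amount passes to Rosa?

Rosa receives 48,000.

The entire 144,000 passes to the descendants.
That amount (144,000) is divided into 3 shares of 48,000: Zane, Soraya, and Rosa each take 48,000.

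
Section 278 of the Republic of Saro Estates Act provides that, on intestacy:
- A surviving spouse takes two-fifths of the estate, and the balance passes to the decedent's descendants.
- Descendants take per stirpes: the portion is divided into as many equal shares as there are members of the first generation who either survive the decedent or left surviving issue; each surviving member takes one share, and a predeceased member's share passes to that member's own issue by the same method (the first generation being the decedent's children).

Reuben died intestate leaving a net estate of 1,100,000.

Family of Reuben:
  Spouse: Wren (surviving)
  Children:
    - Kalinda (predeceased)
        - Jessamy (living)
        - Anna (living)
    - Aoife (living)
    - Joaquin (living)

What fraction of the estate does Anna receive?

Wren takes two-fifths of 1,100,000 = 440,000. The remaining 660,000 passes to the descendants.
The descendants' portion (660,000) is divided into 3 shares of 220,000: Aoife and Joaquin each take 220,000; Kalinda's 220,000 share passes to Kalinda's issue.
Kalinda's share (220,000) is divided into 2 shares of 110,000: Jessamy and Anna each take 110,000.

Anna receives 1/10 of the estate.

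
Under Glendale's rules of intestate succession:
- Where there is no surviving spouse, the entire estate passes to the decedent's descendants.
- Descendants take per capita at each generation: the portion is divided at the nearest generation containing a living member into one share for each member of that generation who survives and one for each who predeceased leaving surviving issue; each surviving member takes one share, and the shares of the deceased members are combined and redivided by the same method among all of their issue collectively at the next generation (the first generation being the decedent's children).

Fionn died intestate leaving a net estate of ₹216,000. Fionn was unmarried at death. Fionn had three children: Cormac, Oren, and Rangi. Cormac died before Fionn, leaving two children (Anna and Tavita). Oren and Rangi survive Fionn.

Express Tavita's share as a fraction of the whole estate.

The entire ₹216,000 passes to the descendants.
That amount (₹216,000) is divided at the children's generation into 3 shares of ₹72,000. Oren and Rangi each take ₹72,000. The remaining share for the deceased Cormac (₹72,000) is carried to the next generation.
That pool (₹72,000) is divided at the grandchildren's generation equally among Anna and Tavita: ₹36,000 each.

Tavita receives 1/6 of the estate.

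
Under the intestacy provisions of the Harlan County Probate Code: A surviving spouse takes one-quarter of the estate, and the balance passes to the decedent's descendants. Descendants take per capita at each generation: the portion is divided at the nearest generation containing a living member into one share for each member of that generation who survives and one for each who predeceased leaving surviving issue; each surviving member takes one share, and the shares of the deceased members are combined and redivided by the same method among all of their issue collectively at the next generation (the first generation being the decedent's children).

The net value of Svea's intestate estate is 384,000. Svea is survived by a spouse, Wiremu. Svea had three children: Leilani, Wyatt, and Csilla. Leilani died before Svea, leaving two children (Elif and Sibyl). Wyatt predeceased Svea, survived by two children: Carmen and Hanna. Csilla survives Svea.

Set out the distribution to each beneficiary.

Wiremu takes one-quarter of 384,000 = 96,000. The remaining 288,000 passes to the descendants.
The descendants' portion (288,000) is divided at the children's generation into 3 shares of 96,000. Csilla takes 96,000. The 2 shares of the deceased (Leilani and Wyatt) are combined into a pool of 192,000.
That pool (192,000) is divided at the grandchildren's generation equally among Elif, Sibyl, Carmen, and Hanna: 48,000 each.

Wiremu: 96,000; Elif: 48,000; Sibyl: 48,000; Carmen: 48,000; Hanna: 48,000; Csilla: 96,000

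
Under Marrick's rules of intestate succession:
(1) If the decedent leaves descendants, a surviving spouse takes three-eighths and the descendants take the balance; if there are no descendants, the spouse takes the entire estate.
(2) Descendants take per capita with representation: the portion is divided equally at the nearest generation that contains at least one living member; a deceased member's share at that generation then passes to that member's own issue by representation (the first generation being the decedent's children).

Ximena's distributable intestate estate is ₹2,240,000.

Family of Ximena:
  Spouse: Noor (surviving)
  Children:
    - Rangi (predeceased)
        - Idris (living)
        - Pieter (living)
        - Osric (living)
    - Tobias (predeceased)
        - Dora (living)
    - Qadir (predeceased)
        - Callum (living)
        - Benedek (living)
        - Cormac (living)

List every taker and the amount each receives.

Noor takes three-eighths of ₹2,240,000 = ₹840,000. The remaining ₹1,400,000 passes to the descendants.
No child survives, so the initial division is made at the grandchildren's generation.
The descendants' portion (₹1,400,000) is divided into 7 shares of ₹200,000: Idris, Pieter, Osric, Dora, Callum, Benedek, and Cormac each take ₹200,000.

Noor: ₹840,000; Idris: ₹200,000; Pieter: ₹200,000; Osric: ₹200,000; Dora: ₹200,000; Callum: ₹200,000; Benedek: ₹200,000; Cormac: ₹200,000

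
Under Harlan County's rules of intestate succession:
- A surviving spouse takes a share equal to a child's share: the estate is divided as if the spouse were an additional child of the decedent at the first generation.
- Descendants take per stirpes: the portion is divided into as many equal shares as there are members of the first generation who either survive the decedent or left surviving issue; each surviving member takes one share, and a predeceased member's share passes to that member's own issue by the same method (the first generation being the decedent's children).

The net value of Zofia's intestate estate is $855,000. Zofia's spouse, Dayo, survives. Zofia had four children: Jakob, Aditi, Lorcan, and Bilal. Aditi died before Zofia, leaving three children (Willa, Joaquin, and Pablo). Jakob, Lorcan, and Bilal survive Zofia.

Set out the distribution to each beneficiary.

The spouse counts as an additional share at the children's level, so there are 5 primary shares of $171,000. Dayo takes one such share ($171,000).
The children's combined portion ($684,000) is divided into 4 shares of $171,000: Jakob, Lorcan, and Bilal each take $171,000; Aditi's $171,000 share passes to Aditi's issue.
Aditi's share ($171,000) is divided into 3 shares of $57,000: Willa, Joaquin, and Pablo each take $57,000.

Dayo: $171,000; Jakob: $171,000; Willa: $57,000; Joaquin: $57,000; Pablo: $57,000; Lorcan: $171,000; Bilal: $171,000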